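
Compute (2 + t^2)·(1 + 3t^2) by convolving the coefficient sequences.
Ascending coefficients: a = [2, 0, 1], b = [1, 0, 3]. c[0] = 2×1 = 2; c[1] = 2×0 + 0×1 = 0; c[2] = 2×3 + 0×0 + 1×1 = 7; c[3] = 0×3 + 1×0 = 0; c[4] = 1×3 = 3. Result coefficients: [2, 0, 7, 0, 3] → 2 + 7t^2 + 3t^4

2 + 7t^2 + 3t^4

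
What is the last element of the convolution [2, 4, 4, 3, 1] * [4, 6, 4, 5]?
Use y[k] = Σ_i a[i]·b[k-i] at k=7. y[7] = 1×5 = 5

5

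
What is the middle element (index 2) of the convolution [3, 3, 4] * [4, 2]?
Use y[k] = Σ_i a[i]·b[k-i] at k=2. y[2] = 3×2 + 4×4 = 22

22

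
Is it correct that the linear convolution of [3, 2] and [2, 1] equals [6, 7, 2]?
Recompute linear convolution of [3, 2] and [2, 1]: y[0] = 3×2 = 6; y[1] = 3×1 + 2×2 = 7; y[2] = 2×1 = 2 → [6, 7, 2]. Given [6, 7, 2] matches, so answer: Yes

Yes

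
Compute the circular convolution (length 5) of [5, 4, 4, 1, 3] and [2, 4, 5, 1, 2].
Use y[k] = Σ_j x[j]·h[(k-j) mod 5]. y[0] = 5×2 + 4×2 + 4×1 + 1×5 + 3×4 = 39; y[1] = 5×4 + 4×2 + 4×2 + 1×1 + 3×5 = 52; y[2] = 5×5 + 4×4 + 4×2 + 1×2 + 3×1 = 54; y[3] = 5×1 + 4×5 + 4×4 + 1×2 + 3×2 = 49; y[4] = 5×2 + 4×1 + 4×5 + 1×4 + 3×2 = 44. Result: [39, 52, 54, 49, 44]

[39, 52, 54, 49, 44]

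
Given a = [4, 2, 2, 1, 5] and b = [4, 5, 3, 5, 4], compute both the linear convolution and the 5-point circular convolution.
Linear: y_lin[0] = 4×4 = 16; y_lin[1] = 4×5 + 2×4 = 28; y_lin[2] = 4×3 + 2×5 + 2×4 = 30; y_lin[3] = 4×5 + 2×3 + 2×5 + 1×4 = 40; y_lin[4] = 4×4 + 2×5 + 2×3 + 1×5 + 5×4 = 57; y_lin[5] = 2×4 + 2×5 + 1×3 + 5×5 = 46; y_lin[6] = 2×4 + 1×5 + 5×3 = 28; y_lin[7] = 1×4 + 5×5 = 29; y_lin[8] = 5×4 = 20 → [16, 28, 30, 40, 57, 46, 28, 29, 20]. Circular (length 5): y[0] = 4×4 + 2×4 + 2×5 + 1×3 + 5×5 = 62; y[1] = 4×5 + 2×4 + 2×4 + 1×5 + 5×3 = 56; y[2] = 4×3 + 2×5 + 2×4 + 1×4 + 5×5 = 59; y[3] = 4×5 + 2×3 + 2×5 + 1×4 + 5×4 = 60; y[4] = 4×4 + 2×5 + 2×3 + 1×5 + 5×4 = 57 → [62, 56, 59, 60, 57]

Linear: [16, 28, 30, 40, 57, 46, 28, 29, 20], Circular: [62, 56, 59, 60, 57]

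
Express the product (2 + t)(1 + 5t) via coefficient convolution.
Ascending coefficients: a = [2, 1], b = [1, 5]. c[0] = 2×1 = 2; c[1] = 2×5 + 1×1 = 11; c[2] = 1×5 = 5. Result coefficients: [2, 11, 5] → 2 + 11t + 5t^2

2 + 11t + 5t^2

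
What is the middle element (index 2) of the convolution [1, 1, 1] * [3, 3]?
Use y[k] = Σ_i a[i]·b[k-i] at k=2. y[2] = 1×3 + 1×3 = 6

6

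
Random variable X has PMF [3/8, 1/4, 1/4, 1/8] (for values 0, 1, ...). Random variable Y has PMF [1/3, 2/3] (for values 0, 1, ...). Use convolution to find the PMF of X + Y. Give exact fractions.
P(X+Y=k) = Σ_i P(X=i)·P(Y=k-i) — a convolution of [3/8, 1/4, 1/4, 1/8] and [1/3, 2/3]. P(X+Y=0) = (3/8)×(1/3) = 1/8; P(X+Y=1) = (3/8)×(2/3) + (1/4)×(1/3) = 1/4 + 1/12 = 1/3; P(X+Y=2) = (1/4)×(2/3) + (1/4)×(1/3) = 1/6 + 1/12 = 1/4; P(X+Y=3) = (1/4)×(2/3) + (1/8)×(1/3) = 1/6 + 1/24 = 5/24; P(X+Y=4) = (1/8)×(2/3) = 1/12. PMF: [1/8, 1/3, 1/4, 5/24, 1/12] (sums to 1 ✓)

[1/8, 1/3, 1/4, 5/24, 1/12]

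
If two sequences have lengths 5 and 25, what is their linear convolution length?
Linear/full convolution length: m + n - 1 = 5 + 25 - 1 = 29

29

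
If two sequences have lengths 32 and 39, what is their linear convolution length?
Linear/full convolution length: m + n - 1 = 32 + 39 - 1 = 70

70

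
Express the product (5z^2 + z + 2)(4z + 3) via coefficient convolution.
Ascending coefficients: a = [2, 1, 5], b = [3, 4]. c[0] = 2×3 = 6; c[1] = 2×4 + 1×3 = 11; c[2] = 1×4 + 5×3 = 19; c[3] = 5×4 = 20. Result coefficients: [6, 11, 19, 20] → 20z^3 + 19z^2 + 11z + 6

20z^3 + 19z^2 + 11z + 6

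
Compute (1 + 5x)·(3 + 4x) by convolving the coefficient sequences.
Ascending coefficients: a = [1, 5], b = [3, 4]. c[0] = 1×3 = 3; c[1] = 1×4 + 5×3 = 19; c[2] = 5×4 = 20. Result coefficients: [3, 19, 20] → 3 + 19x + 20x^2

3 + 19x + 20x^2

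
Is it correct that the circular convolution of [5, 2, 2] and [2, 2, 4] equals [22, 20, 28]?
Recompute circular convolution of [5, 2, 2] and [2, 2, 4]: y[0] = 5×2 + 2×4 + 2×2 = 22; y[1] = 5×2 + 2×2 + 2×4 = 22; y[2] = 5×4 + 2×2 + 2×2 = 28 → [22, 22, 28]. Compare to given [22, 20, 28]: they differ at index 1: given 20, correct 22, so answer: No

No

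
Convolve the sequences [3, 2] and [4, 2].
y[0] = 3×4 = 12; y[1] = 3×2 + 2×4 = 14; y[2] = 2×2 = 4

[12, 14, 4]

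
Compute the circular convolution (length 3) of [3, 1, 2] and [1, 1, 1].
Use y[k] = Σ_j f[j]·g[(k-j) mod 3]. y[0] = 3×1 + 1×1 + 2×1 = 6; y[1] = 3×1 + 1×1 + 2×1 = 6; y[2] = 3×1 + 1×1 + 2×1 = 6. Result: [6, 6, 6]

[6, 6, 6]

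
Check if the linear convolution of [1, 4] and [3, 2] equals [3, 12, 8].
Recompute linear convolution of [1, 4] and [3, 2]: y[0] = 1×3 = 3; y[1] = 1×2 + 4×3 = 14; y[2] = 4×2 = 8 → [3, 14, 8]. Compare to given [3, 12, 8]: they differ at index 1: given 12, correct 14, so answer: No

No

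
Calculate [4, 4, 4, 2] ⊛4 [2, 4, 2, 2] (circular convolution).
Use y[k] = Σ_j a[j]·b[(k-j) mod 4]. y[0] = 4×2 + 4×2 + 4×2 + 2×4 = 32; y[1] = 4×4 + 4×2 + 4×2 + 2×2 = 36; y[2] = 4×2 + 4×4 + 4×2 + 2×2 = 36; y[3] = 4×2 + 4×2 + 4×4 + 2×2 = 36. Result: [32, 36, 36, 36]

[32, 36, 36, 36]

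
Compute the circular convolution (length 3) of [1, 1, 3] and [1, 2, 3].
Use y[k] = Σ_j f[j]·g[(k-j) mod 3]. y[0] = 1×1 + 1×3 + 3×2 = 10; y[1] = 1×2 + 1×1 + 3×3 = 12; y[2] = 1×3 + 1×2 + 3×1 = 8. Result: [10, 12, 8]

[10, 12, 8]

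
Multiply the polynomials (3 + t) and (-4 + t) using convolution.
Ascending coefficients: a = [3, 1], b = [-4, 1]. c[0] = 3×-4 = -12; c[1] = 3×1 + 1×-4 = -1; c[2] = 1×1 = 1. Result coefficients: [-12, -1, 1] → -12 - t + t^2

-12 - t + t^2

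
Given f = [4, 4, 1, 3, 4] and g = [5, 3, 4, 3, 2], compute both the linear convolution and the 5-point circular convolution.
Linear: y_lin[0] = 4×5 = 20; y_lin[1] = 4×3 + 4×5 = 32; y_lin[2] = 4×4 + 4×3 + 1×5 = 33; y_lin[3] = 4×3 + 4×4 + 1×3 + 3×5 = 46; y_lin[4] = 4×2 + 4×3 + 1×4 + 3×3 + 4×5 = 53; y_lin[5] = 4×2 + 1×3 + 3×4 + 4×3 = 35; y_lin[6] = 1×2 + 3×3 + 4×4 = 27; y_lin[7] = 3×2 + 4×3 = 18; y_lin[8] = 4×2 = 8 → [20, 32, 33, 46, 53, 35, 27, 18, 8]. Circular (length 5): y[0] = 4×5 + 4×2 + 1×3 + 3×4 + 4×3 = 55; y[1] = 4×3 + 4×5 + 1×2 + 3×3 + 4×4 = 59; y[2] = 4×4 + 4×3 + 1×5 + 3×2 + 4×3 = 51; y[3] = 4×3 + 4×4 + 1×3 + 3×5 + 4×2 = 54; y[4] = 4×2 + 4×3 + 1×4 + 3×3 + 4×5 = 53 → [55, 59, 51, 54, 53]

Linear: [20, 32, 33, 46, 53, 35, 27, 18, 8], Circular: [55, 59, 51, 54, 53]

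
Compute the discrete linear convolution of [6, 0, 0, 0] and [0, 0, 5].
y[0] = 6×0 = 0; y[1] = 6×0 + 0×0 = 0; y[2] = 6×5 + 0×0 + 0×0 = 30; y[3] = 0×5 + 0×0 + 0×0 = 0; y[4] = 0×5 + 0×0 = 0; y[5] = 0×5 = 0

[0, 0, 30, 0, 0, 0]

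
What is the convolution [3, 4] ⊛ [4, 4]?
y[0] = 3×4 = 12; y[1] = 3×4 + 4×4 = 28; y[2] = 4×4 = 16

[12, 28, 16]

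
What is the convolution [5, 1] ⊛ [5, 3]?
y[0] = 5×5 = 25; y[1] = 5×3 + 1×5 = 20; y[2] = 1×3 = 3

[25, 20, 3]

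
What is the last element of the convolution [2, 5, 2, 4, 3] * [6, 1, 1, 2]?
Use y[k] = Σ_i a[i]·b[k-i] at k=7. y[7] = 3×2 = 6

6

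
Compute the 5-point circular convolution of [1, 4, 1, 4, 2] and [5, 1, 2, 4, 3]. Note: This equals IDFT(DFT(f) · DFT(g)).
Either evaluate y[k] = Σ_j f[j]·g[(k-j) mod 5] directly, or use IDFT(DFT(f) · DFT(g)). y[0] = 1×5 + 4×3 + 1×4 + 4×2 + 2×1 = 31; y[1] = 1×1 + 4×5 + 1×3 + 4×4 + 2×2 = 44; y[2] = 1×2 + 4×1 + 1×5 + 4×3 + 2×4 = 31; y[3] = 1×4 + 4×2 + 1×1 + 4×5 + 2×3 = 39; y[4] = 1×3 + 4×4 + 1×2 + 4×1 + 2×5 = 35. Result: [31, 44, 31, 39, 35]

[31, 44, 31, 39, 35]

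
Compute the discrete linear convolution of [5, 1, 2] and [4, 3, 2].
y[0] = 5×4 = 20; y[1] = 5×3 + 1×4 = 19; y[2] = 5×2 + 1×3 + 2×4 = 21; y[3] = 1×2 + 2×3 = 8; y[4] = 2×2 = 4

[20, 19, 21, 8, 4]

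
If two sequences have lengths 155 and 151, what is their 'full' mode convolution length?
Linear/full convolution length: m + n - 1 = 155 + 151 - 1 = 305

305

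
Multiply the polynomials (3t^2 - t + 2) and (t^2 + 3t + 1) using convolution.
Ascending coefficients: a = [2, -1, 3], b = [1, 3, 1]. c[0] = 2×1 = 2; c[1] = 2×3 + -1×1 = 5; c[2] = 2×1 + -1×3 + 3×1 = 2; c[3] = -1×1 + 3×3 = 8; c[4] = 3×1 = 3. Result coefficients: [2, 5, 2, 8, 3] → 3t^4 + 8t^3 + 2t^2 + 5t + 2

3t^4 + 8t^3 + 2t^2 + 5t + 2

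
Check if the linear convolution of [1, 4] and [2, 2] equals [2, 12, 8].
Recompute linear convolution of [1, 4] and [2, 2]: y[0] = 1×2 = 2; y[1] = 1×2 + 4×2 = 10; y[2] = 4×2 = 8 → [2, 10, 8]. Compare to given [2, 12, 8]: they differ at index 1: given 12, correct 10, so answer: No

No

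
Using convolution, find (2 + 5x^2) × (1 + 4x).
Ascending coefficients: a = [2, 0, 5], b = [1, 4]. c[0] = 2×1 = 2; c[1] = 2×4 + 0×1 = 8; c[2] = 0×4 + 5×1 = 5; c[3] = 5×4 = 20. Result coefficients: [2, 8, 5, 20] → 2 + 8x + 5x^2 + 20x^3

2 + 8x + 5x^2 + 20x^3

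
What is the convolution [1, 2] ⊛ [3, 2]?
y[0] = 1×3 = 3; y[1] = 1×2 + 2×3 = 8; y[2] = 2×2 = 4

[3, 8, 4]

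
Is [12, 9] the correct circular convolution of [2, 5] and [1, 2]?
Recompute circular convolution of [2, 5] and [1, 2]: y[0] = 2×1 + 5×2 = 12; y[1] = 2×2 + 5×1 = 9 → [12, 9]. Given [12, 9] matches, so answer: Yes

Yes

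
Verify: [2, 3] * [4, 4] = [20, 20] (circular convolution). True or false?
Recompute circular convolution of [2, 3] and [4, 4]: y[0] = 2×4 + 3×4 = 20; y[1] = 2×4 + 3×4 = 20 → [20, 20]. Given [20, 20] matches, so answer: Yes

Yes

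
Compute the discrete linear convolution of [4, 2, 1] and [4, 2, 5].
y[0] = 4×4 = 16; y[1] = 4×2 + 2×4 = 16; y[2] = 4×5 + 2×2 + 1×4 = 28; y[3] = 2×5 + 1×2 = 12; y[4] = 1×5 = 5

[16, 16, 28, 12, 5]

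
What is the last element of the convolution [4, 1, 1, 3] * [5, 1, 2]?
Use y[k] = Σ_i a[i]·b[k-i] at k=5. y[5] = 3×2 = 6

6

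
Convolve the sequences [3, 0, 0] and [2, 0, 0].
y[0] = 3×2 = 6; y[1] = 3×0 + 0×2 = 0; y[2] = 3×0 + 0×0 + 0×2 = 0; y[3] = 0×0 + 0×0 = 0; y[4] = 0×0 = 0

[6, 0, 0, 0, 0]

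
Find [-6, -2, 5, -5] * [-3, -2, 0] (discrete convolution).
y[0] = -6×-3 = 18; y[1] = -6×-2 + -2×-3 = 18; y[2] = -6×0 + -2×-2 + 5×-3 = -11; y[3] = -2×0 + 5×-2 + -5×-3 = 5; y[4] = 5×0 + -5×-2 = 10; y[5] = -5×0 = 0

[18, 18, -11, 5, 10, 0]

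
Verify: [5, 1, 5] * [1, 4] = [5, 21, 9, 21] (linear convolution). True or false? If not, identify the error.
Recompute linear convolution of [5, 1, 5] and [1, 4]: y[0] = 5×1 = 5; y[1] = 5×4 + 1×1 = 21; y[2] = 1×4 + 5×1 = 9; y[3] = 5×4 = 20 → [5, 21, 9, 20]. Compare to given [5, 21, 9, 21]: they differ at index 3: given 21, correct 20, so answer: No

No. Error at index 3: given 21, correct 20.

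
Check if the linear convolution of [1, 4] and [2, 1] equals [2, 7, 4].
Recompute linear convolution of [1, 4] and [2, 1]: y[0] = 1×2 = 2; y[1] = 1×1 + 4×2 = 9; y[2] = 4×1 = 4 → [2, 9, 4]. Compare to given [2, 7, 4]: they differ at index 1: given 7, correct 9, so answer: No

No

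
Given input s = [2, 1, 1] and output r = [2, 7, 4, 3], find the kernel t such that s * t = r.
Output length 4 = len(s) + len(t) - 1 ⇒ len(t) = 2. Solve t forward using t[k] = (r[k] - Σ_{i≥1} s[i]·t[k-i]) / s[0]: t[0] = r[0] / s[0] = 2 / 2 = 1; t[1] = (r[1] - 1×1) / s[0] = (7 - 1×1) / 2 = 3. So t = [1, 3]. Forward-check [2, 1, 1] * [1, 3]: r[0] = 2×1 = 2; r[1] = 2×3 + 1×1 = 7; r[2] = 1×3 + 1×1 = 4; r[3] = 1×3 = 3 → [2, 7, 4, 3] ✓

[1, 3]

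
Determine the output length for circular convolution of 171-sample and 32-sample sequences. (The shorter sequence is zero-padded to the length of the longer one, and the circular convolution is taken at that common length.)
Circular convolution (zero-padding the shorter input) has length max(m, n) = max(171, 32) = 171

171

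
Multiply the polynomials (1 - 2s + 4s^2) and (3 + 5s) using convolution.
Ascending coefficients: a = [1, -2, 4], b = [3, 5]. c[0] = 1×3 = 3; c[1] = 1×5 + -2×3 = -1; c[2] = -2×5 + 4×3 = 2; c[3] = 4×5 = 20. Result coefficients: [3, -1, 2, 20] → 3 - s + 2s^2 + 20s^3

3 - s + 2s^2 + 20s^3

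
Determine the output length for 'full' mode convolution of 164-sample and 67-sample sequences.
Linear/full convolution length: m + n - 1 = 164 + 67 - 1 = 230

230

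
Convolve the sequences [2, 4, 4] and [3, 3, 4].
y[0] = 2×3 = 6; y[1] = 2×3 + 4×3 = 18; y[2] = 2×4 + 4×3 + 4×3 = 32; y[3] = 4×4 + 4×3 = 28; y[4] = 4×4 = 16

[6, 18, 32, 28, 16]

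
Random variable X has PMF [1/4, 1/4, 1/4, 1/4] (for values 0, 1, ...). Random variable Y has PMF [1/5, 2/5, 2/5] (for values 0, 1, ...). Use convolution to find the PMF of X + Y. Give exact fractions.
P(X+Y=k) = Σ_i P(X=i)·P(Y=k-i) — a convolution of [1/4, 1/4, 1/4, 1/4] and [1/5, 2/5, 2/5]. P(X+Y=0) = (1/4)×(1/5) = 1/20; P(X+Y=1) = (1/4)×(2/5) + (1/4)×(1/5) = 1/10 + 1/20 = 3/20; P(X+Y=2) = (1/4)×(2/5) + (1/4)×(2/5) + (1/4)×(1/5) = 1/10 + 1/10 + 1/20 = 1/4; P(X+Y=3) = (1/4)×(2/5) + (1/4)×(2/5) + (1/4)×(1/5) = 1/10 + 1/10 + 1/20 = 1/4; P(X+Y=4) = (1/4)×(2/5) + (1/4)×(2/5) = 1/10 + 1/10 = 1/5; P(X+Y=5) = (1/4)×(2/5) = 1/10. PMF: [1/20, 3/20, 1/4, 1/4, 1/5, 1/10] (sums to 1 ✓)

[1/20, 3/20, 1/4, 1/4, 1/5, 1/10]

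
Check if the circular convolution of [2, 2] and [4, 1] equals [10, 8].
Recompute circular convolution of [2, 2] and [4, 1]: y[0] = 2×4 + 2×1 = 10; y[1] = 2×1 + 2×4 = 10 → [10, 10]. Compare to given [10, 8]: they differ at index 1: given 8, correct 10, so answer: No

No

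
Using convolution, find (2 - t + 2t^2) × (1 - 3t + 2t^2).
Ascending coefficients: a = [2, -1, 2], b = [1, -3, 2]. c[0] = 2×1 = 2; c[1] = 2×-3 + -1×1 = -7; c[2] = 2×2 + -1×-3 + 2×1 = 9; c[3] = -1×2 + 2×-3 = -8; c[4] = 2×2 = 4. Result coefficients: [2, -7, 9, -8, 4] → 2 - 7t + 9t^2 - 8t^3 + 4t^4

2 - 7t + 9t^2 - 8t^3 + 4t^4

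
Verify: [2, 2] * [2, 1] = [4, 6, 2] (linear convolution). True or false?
Recompute linear convolution of [2, 2] and [2, 1]: y[0] = 2×2 = 4; y[1] = 2×1 + 2×2 = 6; y[2] = 2×1 = 2 → [4, 6, 2]. Given [4, 6, 2] matches, so answer: Yes

Yes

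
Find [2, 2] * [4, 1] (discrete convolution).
y[0] = 2×4 = 8; y[1] = 2×1 + 2×4 = 10; y[2] = 2×1 = 2

[8, 10, 2]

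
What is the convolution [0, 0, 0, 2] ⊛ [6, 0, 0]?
y[0] = 0×6 = 0; y[1] = 0×0 + 0×6 = 0; y[2] = 0×0 + 0×0 + 0×6 = 0; y[3] = 0×0 + 0×0 + 2×6 = 12; y[4] = 0×0 + 2×0 = 0; y[5] = 2×0 = 0

[0, 0, 0, 12, 0, 0]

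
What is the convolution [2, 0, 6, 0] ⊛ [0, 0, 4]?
y[0] = 2×0 = 0; y[1] = 2×0 + 0×0 = 0; y[2] = 2×4 + 0×0 + 6×0 = 8; y[3] = 0×4 + 6×0 + 0×0 = 0; y[4] = 6×4 + 0×0 = 24; y[5] = 0×4 = 0

[0, 0, 8, 0, 24, 0]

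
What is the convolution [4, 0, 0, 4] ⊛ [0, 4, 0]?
y[0] = 4×0 = 0; y[1] = 4×4 + 0×0 = 16; y[2] = 4×0 + 0×4 + 0×0 = 0; y[3] = 0×0 + 0×4 + 4×0 = 0; y[4] = 0×0 + 4×4 = 16; y[5] = 4×0 = 0

[0, 16, 0, 0, 16, 0]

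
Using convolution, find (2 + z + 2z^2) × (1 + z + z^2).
Ascending coefficients: a = [2, 1, 2], b = [1, 1, 1]. c[0] = 2×1 = 2; c[1] = 2×1 + 1×1 = 3; c[2] = 2×1 + 1×1 + 2×1 = 5; c[3] = 1×1 + 2×1 = 3; c[4] = 2×1 = 2. Result coefficients: [2, 3, 5, 3, 2] → 2 + 3z + 5z^2 + 3z^3 + 2z^4

2 + 3z + 5z^2 + 3z^3 + 2z^4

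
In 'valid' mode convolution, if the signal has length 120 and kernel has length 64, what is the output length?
'Valid' mode counts only positions where the kernel fully overlaps the signal: m - n + 1 = 120 - 64 + 1 = 57

57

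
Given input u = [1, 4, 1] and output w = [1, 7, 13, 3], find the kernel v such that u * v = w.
Output length 4 = len(u) + len(v) - 1 ⇒ len(v) = 2. Solve v forward using v[k] = (w[k] - Σ_{i≥1} u[i]·v[k-i]) / u[0]: v[0] = w[0] / u[0] = 1 / 1 = 1; v[1] = (w[1] - 4×1) / u[0] = (7 - 4×1) / 1 = 3. So v = [1, 3]. Forward-check [1, 4, 1] * [1, 3]: w[0] = 1×1 = 1; w[1] = 1×3 + 4×1 = 7; w[2] = 4×3 + 1×1 = 13; w[3] = 1×3 = 3 → [1, 7, 13, 3] ✓

[1, 3]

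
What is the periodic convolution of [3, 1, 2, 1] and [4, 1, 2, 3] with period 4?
Use y[k] = Σ_j u[j]·v[(k-j) mod 4]. y[0] = 3×4 + 1×3 + 2×2 + 1×1 = 20; y[1] = 3×1 + 1×4 + 2×3 + 1×2 = 15; y[2] = 3×2 + 1×1 + 2×4 + 1×3 = 18; y[3] = 3×3 + 1×2 + 2×1 + 1×4 = 17. Result: [20, 15, 18, 17]

[20, 15, 18, 17]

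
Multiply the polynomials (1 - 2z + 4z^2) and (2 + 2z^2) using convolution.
Ascending coefficients: a = [1, -2, 4], b = [2, 0, 2]. c[0] = 1×2 = 2; c[1] = 1×0 + -2×2 = -4; c[2] = 1×2 + -2×0 + 4×2 = 10; c[3] = -2×2 + 4×0 = -4; c[4] = 4×2 = 8. Result coefficients: [2, -4, 10, -4, 8] → 2 - 4z + 10z^2 - 4z^3 + 8z^4

2 - 4z + 10z^2 - 4z^3 + 8z^4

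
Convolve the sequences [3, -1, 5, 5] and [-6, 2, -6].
y[0] = 3×-6 = -18; y[1] = 3×2 + -1×-6 = 12; y[2] = 3×-6 + -1×2 + 5×-6 = -50; y[3] = -1×-6 + 5×2 + 5×-6 = -14; y[4] = 5×-6 + 5×2 = -20; y[5] = 5×-6 = -30

[-18, 12, -50, -14, -20, -30]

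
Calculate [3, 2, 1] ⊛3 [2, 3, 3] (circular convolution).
Use y[k] = Σ_j a[j]·b[(k-j) mod 3]. y[0] = 3×2 + 2×3 + 1×3 = 15; y[1] = 3×3 + 2×2 + 1×3 = 16; y[2] = 3×3 + 2×3 + 1×2 = 17. Result: [15, 16, 17]

[15, 16, 17]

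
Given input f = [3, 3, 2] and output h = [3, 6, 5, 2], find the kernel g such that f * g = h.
Output length 4 = len(f) + len(g) - 1 ⇒ len(g) = 2. Solve g forward using g[k] = (h[k] - Σ_{i≥1} f[i]·g[k-i]) / f[0]: g[0] = h[0] / f[0] = 3 / 3 = 1; g[1] = (h[1] - 3×1) / f[0] = (6 - 3×1) / 3 = 1. So g = [1, 1]. Forward-check [3, 3, 2] * [1, 1]: h[0] = 3×1 = 3; h[1] = 3×1 + 3×1 = 6; h[2] = 3×1 + 2×1 = 5; h[3] = 2×1 = 2 → [3, 6, 5, 2] ✓

[1, 1]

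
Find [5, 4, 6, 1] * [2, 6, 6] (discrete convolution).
y[0] = 5×2 = 10; y[1] = 5×6 + 4×2 = 38; y[2] = 5×6 + 4×6 + 6×2 = 66; y[3] = 4×6 + 6×6 + 1×2 = 62; y[4] = 6×6 + 1×6 = 42; y[5] = 1×6 = 6

[10, 38, 66, 62, 42, 6]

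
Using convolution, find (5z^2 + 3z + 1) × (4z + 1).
Ascending coefficients: a = [1, 3, 5], b = [1, 4]. c[0] = 1×1 = 1; c[1] = 1×4 + 3×1 = 7; c[2] = 3×4 + 5×1 = 17; c[3] = 5×4 = 20. Result coefficients: [1, 7, 17, 20] → 20z^3 + 17z^2 + 7z + 1

20z^3 + 17z^2 + 7z + 1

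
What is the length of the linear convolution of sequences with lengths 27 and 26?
Linear/full convolution length: m + n - 1 = 27 + 26 - 1 = 52

52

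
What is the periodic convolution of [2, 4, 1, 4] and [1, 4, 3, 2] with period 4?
Use y[k] = Σ_j f[j]·g[(k-j) mod 4]. y[0] = 2×1 + 4×2 + 1×3 + 4×4 = 29; y[1] = 2×4 + 4×1 + 1×2 + 4×3 = 26; y[2] = 2×3 + 4×4 + 1×1 + 4×2 = 31; y[3] = 2×2 + 4×3 + 1×4 + 4×1 = 24. Result: [29, 26, 31, 24]

[29, 26, 31, 24]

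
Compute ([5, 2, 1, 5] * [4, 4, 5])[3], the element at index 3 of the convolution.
Use y[k] = Σ_i a[i]·b[k-i] at k=3. y[3] = 2×5 + 1×4 + 5×4 = 34

34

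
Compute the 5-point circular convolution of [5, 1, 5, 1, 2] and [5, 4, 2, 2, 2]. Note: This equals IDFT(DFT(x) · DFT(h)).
Either evaluate y[k] = Σ_j x[j]·h[(k-j) mod 5] directly, or use IDFT(DFT(x) · DFT(h)). y[0] = 5×5 + 1×2 + 5×2 + 1×2 + 2×4 = 47; y[1] = 5×4 + 1×5 + 5×2 + 1×2 + 2×2 = 41; y[2] = 5×2 + 1×4 + 5×5 + 1×2 + 2×2 = 45; y[3] = 5×2 + 1×2 + 5×4 + 1×5 + 2×2 = 41; y[4] = 5×2 + 1×2 + 5×2 + 1×4 + 2×5 = 36. Result: [47, 41, 45, 41, 36]

[47, 41, 45, 41, 36]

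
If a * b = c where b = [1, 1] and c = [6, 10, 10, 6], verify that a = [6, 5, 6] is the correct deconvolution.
Forward-compute [6, 5, 6] * [1, 1]: c[0] = 6×1 = 6; c[1] = 6×1 + 5×1 = 11; c[2] = 5×1 + 6×1 = 11; c[3] = 6×1 = 6 → [6, 11, 11, 6]. Does not match given c = [6, 10, 10, 6].

Not verified. [6, 5, 6] * [1, 1] = [6, 11, 11, 6], which differs from [6, 10, 10, 6] at index 1.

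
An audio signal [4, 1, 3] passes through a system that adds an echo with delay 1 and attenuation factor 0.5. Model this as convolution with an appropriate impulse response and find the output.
Direct-path + delayed-attenuated-path model → impulse response h = [1, 0.5] (1 at lag 0, 0.5 at lag 1). Output y[n] = x[n] + 0.5·x[n - 1] (with x[n] = 0 outside 0..2): y[0] = 4 + 0.5×0 = 4; y[1] = 1 + 0.5×4 = 3.0; y[2] = 3 + 0.5×1 = 3.5; y[3] = 0 + 0.5×3 = 1.5. So y = [4, 3.0, 3.5, 1.5]

[4, 3.0, 3.5, 1.5]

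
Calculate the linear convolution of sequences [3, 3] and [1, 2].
y[0] = 3×1 = 3; y[1] = 3×2 + 3×1 = 9; y[2] = 3×2 = 6

[3, 9, 6]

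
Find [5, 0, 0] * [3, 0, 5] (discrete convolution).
y[0] = 5×3 = 15; y[1] = 5×0 + 0×3 = 0; y[2] = 5×5 + 0×0 + 0×3 = 25; y[3] = 0×5 + 0×0 = 0; y[4] = 0×5 = 0

[15, 0, 25, 0, 0]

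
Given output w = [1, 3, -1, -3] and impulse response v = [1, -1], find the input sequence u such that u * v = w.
Deconvolve w=[1, 3, -1, -3] by v=[1, -1]. Since v[0]=1, solve forward: u[0] = w[0] / 1 = 1; u[1] = (w[1] - 1×-1) / 1 = 4; u[2] = (w[2] - 4×-1) / 1 = 3. So u = [1, 4, 3]. Check by forward convolution: w[0] = 1×1 = 1; w[1] = 1×-1 + 4×1 = 3; w[2] = 4×-1 + 3×1 = -1; w[3] = 3×-1 = -3

[1, 4, 3]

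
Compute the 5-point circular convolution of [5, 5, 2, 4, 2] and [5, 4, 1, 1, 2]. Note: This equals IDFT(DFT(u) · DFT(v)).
Either evaluate y[k] = Σ_j u[j]·v[(k-j) mod 5] directly, or use IDFT(DFT(u) · DFT(v)). y[0] = 5×5 + 5×2 + 2×1 + 4×1 + 2×4 = 49; y[1] = 5×4 + 5×5 + 2×2 + 4×1 + 2×1 = 55; y[2] = 5×1 + 5×4 + 2×5 + 4×2 + 2×1 = 45; y[3] = 5×1 + 5×1 + 2×4 + 4×5 + 2×2 = 42; y[4] = 5×2 + 5×1 + 2×1 + 4×4 + 2×5 = 43. Result: [49, 55, 45, 42, 43]

[49, 55, 45, 42, 43]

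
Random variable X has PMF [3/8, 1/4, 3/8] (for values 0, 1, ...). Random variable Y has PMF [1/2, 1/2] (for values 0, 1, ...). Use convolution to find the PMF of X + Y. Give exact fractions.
P(X+Y=k) = Σ_i P(X=i)·P(Y=k-i) — a convolution of [3/8, 1/4, 3/8] and [1/2, 1/2]. P(X+Y=0) = (3/8)×(1/2) = 3/16; P(X+Y=1) = (3/8)×(1/2) + (1/4)×(1/2) = 3/16 + 1/8 = 5/16; P(X+Y=2) = (1/4)×(1/2) + (3/8)×(1/2) = 1/8 + 3/16 = 5/16; P(X+Y=3) = (3/8)×(1/2) = 3/16. PMF: [3/16, 5/16, 5/16, 3/16] (sums to 1 ✓)

[3/16, 5/16, 5/16, 3/16]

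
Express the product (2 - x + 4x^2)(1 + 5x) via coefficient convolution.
Ascending coefficients: a = [2, -1, 4], b = [1, 5]. c[0] = 2×1 = 2; c[1] = 2×5 + -1×1 = 9; c[2] = -1×5 + 4×1 = -1; c[3] = 4×5 = 20. Result coefficients: [2, 9, -1, 20] → 2 + 9x - x^2 + 20x^3

2 + 9x - x^2 + 20x^3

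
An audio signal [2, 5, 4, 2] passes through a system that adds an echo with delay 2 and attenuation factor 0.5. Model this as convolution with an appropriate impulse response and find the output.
Direct-path + delayed-attenuated-path model → impulse response h = [1, 0, 0.5] (1 at lag 0, 0.5 at lag 2). Output y[n] = x[n] + 0.5·x[n - 2] (with x[n] = 0 outside 0..3): y[0] = 2 + 0.5×0 = 2; y[1] = 5 + 0.5×0 = 5; y[2] = 4 + 0.5×2 = 5.0; y[3] = 2 + 0.5×5 = 4.5; y[4] = 0 + 0.5×4 = 2.0; y[5] = 0 + 0.5×2 = 1.0. So y = [2, 5, 5.0, 4.5, 2.0, 1.0]

[2, 5, 5.0, 4.5, 2.0, 1.0]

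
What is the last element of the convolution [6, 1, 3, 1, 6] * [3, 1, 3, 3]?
Use y[k] = Σ_i a[i]·b[k-i] at k=7. y[7] = 6×3 = 18

18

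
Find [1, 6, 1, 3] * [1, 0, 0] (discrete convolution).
y[0] = 1×1 = 1; y[1] = 1×0 + 6×1 = 6; y[2] = 1×0 + 6×0 + 1×1 = 1; y[3] = 6×0 + 1×0 + 3×1 = 3; y[4] = 1×0 + 3×0 = 0; y[5] = 3×0 = 0

[1, 6, 1, 3, 0, 0]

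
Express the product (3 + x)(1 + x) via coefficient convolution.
Ascending coefficients: a = [3, 1], b = [1, 1]. c[0] = 3×1 = 3; c[1] = 3×1 + 1×1 = 4; c[2] = 1×1 = 1. Result coefficients: [3, 4, 1] → 3 + 4x + x^2

3 + 4x + x^2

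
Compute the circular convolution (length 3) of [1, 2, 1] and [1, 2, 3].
Use y[k] = Σ_j a[j]·b[(k-j) mod 3]. y[0] = 1×1 + 2×3 + 1×2 = 9; y[1] = 1×2 + 2×1 + 1×3 = 7; y[2] = 1×3 + 2×2 + 1×1 = 8. Result: [9, 7, 8]

[9, 7, 8]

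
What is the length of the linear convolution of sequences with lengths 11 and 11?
Linear/full convolution length: m + n - 1 = 11 + 11 - 1 = 21

21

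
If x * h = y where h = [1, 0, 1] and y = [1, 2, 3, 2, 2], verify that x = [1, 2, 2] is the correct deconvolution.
Forward-compute [1, 2, 2] * [1, 0, 1]: y[0] = 1×1 = 1; y[1] = 1×0 + 2×1 = 2; y[2] = 1×1 + 2×0 + 2×1 = 3; y[3] = 2×1 + 2×0 = 2; y[4] = 2×1 = 2 → [1, 2, 3, 2, 2]. Matches given y = [1, 2, 3, 2, 2], so verified.

Verified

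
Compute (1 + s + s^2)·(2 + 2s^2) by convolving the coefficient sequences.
Ascending coefficients: a = [1, 1, 1], b = [2, 0, 2]. c[0] = 1×2 = 2; c[1] = 1×0 + 1×2 = 2; c[2] = 1×2 + 1×0 + 1×2 = 4; c[3] = 1×2 + 1×0 = 2; c[4] = 1×2 = 2. Result coefficients: [2, 2, 4, 2, 2] → 2 + 2s + 4s^2 + 2s^3 + 2s^4

2 + 2s + 4s^2 + 2s^3 + 2s^4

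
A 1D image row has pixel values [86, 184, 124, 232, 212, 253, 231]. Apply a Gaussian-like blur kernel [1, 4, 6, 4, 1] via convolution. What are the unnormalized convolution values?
Convolve image row [86, 184, 124, 232, 212, 253, 231] with kernel [1, 4, 6, 4, 1]: y[0] = 86×1 = 86; y[1] = 86×4 + 184×1 = 528; y[2] = 86×6 + 184×4 + 124×1 = 1376; y[3] = 86×4 + 184×6 + 124×4 + 232×1 = 2176; y[4] = 86×1 + 184×4 + 124×6 + 232×4 + 212×1 = 2706; y[5] = 184×1 + 124×4 + 232×6 + 212×4 + 253×1 = 3173; y[6] = 124×1 + 232×4 + 212×6 + 253×4 + 231×1 = 3567; y[7] = 232×1 + 212×4 + 253×6 + 231×4 = 3522; y[8] = 212×1 + 253×4 + 231×6 = 2610; y[9] = 253×1 + 231×4 = 1177; y[10] = 231×1 = 231 → [86, 528, 1376, 2176, 2706, 3173, 3567, 3522, 2610, 1177, 231]. Normalization factor = sum(kernel) = 16.

[86, 528, 1376, 2176, 2706, 3173, 3567, 3522, 2610, 1177, 231]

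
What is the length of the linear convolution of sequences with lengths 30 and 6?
Linear/full convolution length: m + n - 1 = 30 + 6 - 1 = 35

35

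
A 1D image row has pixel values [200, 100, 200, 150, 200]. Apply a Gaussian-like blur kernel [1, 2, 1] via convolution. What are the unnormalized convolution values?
Convolve image row [200, 100, 200, 150, 200] with kernel [1, 2, 1]: y[0] = 200×1 = 200; y[1] = 200×2 + 100×1 = 500; y[2] = 200×1 + 100×2 + 200×1 = 600; y[3] = 100×1 + 200×2 + 150×1 = 650; y[4] = 200×1 + 150×2 + 200×1 = 700; y[5] = 150×1 + 200×2 = 550; y[6] = 200×1 = 200 → [200, 500, 600, 650, 700, 550, 200]. Normalization factor = sum(kernel) = 4.

[200, 500, 600, 650, 700, 550, 200]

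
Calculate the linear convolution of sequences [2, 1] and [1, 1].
y[0] = 2×1 = 2; y[1] = 2×1 + 1×1 = 3; y[2] = 1×1 = 1

[2, 3, 1]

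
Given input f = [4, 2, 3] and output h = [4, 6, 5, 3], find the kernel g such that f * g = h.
Output length 4 = len(f) + len(g) - 1 ⇒ len(g) = 2. Solve g forward using g[k] = (h[k] - Σ_{i≥1} f[i]·g[k-i]) / f[0]: g[0] = h[0] / f[0] = 4 / 4 = 1; g[1] = (h[1] - 2×1) / f[0] = (6 - 2×1) / 4 = 1. So g = [1, 1]. Forward-check [4, 2, 3] * [1, 1]: h[0] = 4×1 = 4; h[1] = 4×1 + 2×1 = 6; h[2] = 2×1 + 3×1 = 5; h[3] = 3×1 = 3 → [4, 6, 5, 3] ✓

[1, 1]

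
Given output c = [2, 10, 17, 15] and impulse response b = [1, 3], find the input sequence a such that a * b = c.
Deconvolve c=[2, 10, 17, 15] by b=[1, 3]. Since b[0]=1, solve forward: a[0] = c[0] / 1 = 2; a[1] = (c[1] - 2×3) / 1 = 4; a[2] = (c[2] - 4×3) / 1 = 5. So a = [2, 4, 5]. Check by forward convolution: c[0] = 2×1 = 2; c[1] = 2×3 + 4×1 = 10; c[2] = 4×3 + 5×1 = 17; c[3] = 5×3 = 15

[2, 4, 5]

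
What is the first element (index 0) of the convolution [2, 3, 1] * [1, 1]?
Use y[k] = Σ_i a[i]·b[k-i] at k=0. y[0] = 2×1 = 2

2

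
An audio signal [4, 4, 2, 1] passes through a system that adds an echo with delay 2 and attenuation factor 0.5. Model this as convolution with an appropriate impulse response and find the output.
Direct-path + delayed-attenuated-path model → impulse response h = [1, 0, 0.5] (1 at lag 0, 0.5 at lag 2). Output y[n] = x[n] + 0.5·x[n - 2] (with x[n] = 0 outside 0..3): y[0] = 4 + 0.5×0 = 4; y[1] = 4 + 0.5×0 = 4; y[2] = 2 + 0.5×4 = 4.0; y[3] = 1 + 0.5×4 = 3.0; y[4] = 0 + 0.5×2 = 1.0; y[5] = 0 + 0.5×1 = 0.5. So y = [4, 4, 4.0, 3.0, 1.0, 0.5]

[4, 4, 4.0, 3.0, 1.0, 0.5]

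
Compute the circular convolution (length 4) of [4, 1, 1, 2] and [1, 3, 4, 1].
Use y[k] = Σ_j f[j]·g[(k-j) mod 4]. y[0] = 4×1 + 1×1 + 1×4 + 2×3 = 15; y[1] = 4×3 + 1×1 + 1×1 + 2×4 = 22; y[2] = 4×4 + 1×3 + 1×1 + 2×1 = 22; y[3] = 4×1 + 1×4 + 1×3 + 2×1 = 13. Result: [15, 22, 22, 13]

[15, 22, 22, 13]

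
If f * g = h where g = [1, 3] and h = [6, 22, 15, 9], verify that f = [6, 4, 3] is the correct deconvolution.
Forward-compute [6, 4, 3] * [1, 3]: h[0] = 6×1 = 6; h[1] = 6×3 + 4×1 = 22; h[2] = 4×3 + 3×1 = 15; h[3] = 3×3 = 9 → [6, 22, 15, 9]. Matches given h = [6, 22, 15, 9], so verified.

Verified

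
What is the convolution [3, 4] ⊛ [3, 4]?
y[0] = 3×3 = 9; y[1] = 3×4 + 4×3 = 24; y[2] = 4×4 = 16

[9, 24, 16]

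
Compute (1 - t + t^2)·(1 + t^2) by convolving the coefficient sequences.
Ascending coefficients: a = [1, -1, 1], b = [1, 0, 1]. c[0] = 1×1 = 1; c[1] = 1×0 + -1×1 = -1; c[2] = 1×1 + -1×0 + 1×1 = 2; c[3] = -1×1 + 1×0 = -1; c[4] = 1×1 = 1. Result coefficients: [1, -1, 2, -1, 1] → 1 - t + 2t^2 - t^3 + t^4

1 - t + 2t^2 - t^3 + t^4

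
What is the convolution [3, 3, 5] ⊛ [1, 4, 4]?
y[0] = 3×1 = 3; y[1] = 3×4 + 3×1 = 15; y[2] = 3×4 + 3×4 + 5×1 = 29; y[3] = 3×4 + 5×4 = 32; y[4] = 5×4 = 20

[3, 15, 29, 32, 20]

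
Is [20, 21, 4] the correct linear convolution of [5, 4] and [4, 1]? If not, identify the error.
Recompute linear convolution of [5, 4] and [4, 1]: y[0] = 5×4 = 20; y[1] = 5×1 + 4×4 = 21; y[2] = 4×1 = 4 → [20, 21, 4]. Given [20, 21, 4] matches, so answer: Yes

Yes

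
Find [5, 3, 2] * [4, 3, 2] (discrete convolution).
y[0] = 5×4 = 20; y[1] = 5×3 + 3×4 = 27; y[2] = 5×2 + 3×3 + 2×4 = 27; y[3] = 3×2 + 2×3 = 12; y[4] = 2×2 = 4

[20, 27, 27, 12, 4]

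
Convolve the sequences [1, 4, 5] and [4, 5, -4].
y[0] = 1×4 = 4; y[1] = 1×5 + 4×4 = 21; y[2] = 1×-4 + 4×5 + 5×4 = 36; y[3] = 4×-4 + 5×5 = 9; y[4] = 5×-4 = -20

[4, 21, 36, 9, -20]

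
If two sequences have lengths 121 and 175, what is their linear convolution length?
Linear/full convolution length: m + n - 1 = 121 + 175 - 1 = 295

295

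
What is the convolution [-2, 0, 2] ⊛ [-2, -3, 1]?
y[0] = -2×-2 = 4; y[1] = -2×-3 + 0×-2 = 6; y[2] = -2×1 + 0×-3 + 2×-2 = -6; y[3] = 0×1 + 2×-3 = -6; y[4] = 2×1 = 2

[4, 6, -6, -6, 2]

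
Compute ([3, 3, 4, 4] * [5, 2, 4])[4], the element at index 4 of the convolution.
Use y[k] = Σ_i a[i]·b[k-i] at k=4. y[4] = 4×4 + 4×2 = 24

24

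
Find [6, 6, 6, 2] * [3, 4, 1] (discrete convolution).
y[0] = 6×3 = 18; y[1] = 6×4 + 6×3 = 42; y[2] = 6×1 + 6×4 + 6×3 = 48; y[3] = 6×1 + 6×4 + 2×3 = 36; y[4] = 6×1 + 2×4 = 14; y[5] = 2×1 = 2

[18, 42, 48, 36, 14, 2]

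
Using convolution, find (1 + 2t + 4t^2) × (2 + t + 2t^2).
Ascending coefficients: a = [1, 2, 4], b = [2, 1, 2]. c[0] = 1×2 = 2; c[1] = 1×1 + 2×2 = 5; c[2] = 1×2 + 2×1 + 4×2 = 12; c[3] = 2×2 + 4×1 = 8; c[4] = 4×2 = 8. Result coefficients: [2, 5, 12, 8, 8] → 2 + 5t + 12t^2 + 8t^3 + 8t^4

2 + 5t + 12t^2 + 8t^3 + 8t^4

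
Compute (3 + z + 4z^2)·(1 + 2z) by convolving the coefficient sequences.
Ascending coefficients: a = [3, 1, 4], b = [1, 2]. c[0] = 3×1 = 3; c[1] = 3×2 + 1×1 = 7; c[2] = 1×2 + 4×1 = 6; c[3] = 4×2 = 8. Result coefficients: [3, 7, 6, 8] → 3 + 7z + 6z^2 + 8z^3

3 + 7z + 6z^2 + 8z^3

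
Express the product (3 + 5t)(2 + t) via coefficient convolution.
Ascending coefficients: a = [3, 5], b = [2, 1]. c[0] = 3×2 = 6; c[1] = 3×1 + 5×2 = 13; c[2] = 5×1 = 5. Result coefficients: [6, 13, 5] → 6 + 13t + 5t^2

6 + 13t + 5t^2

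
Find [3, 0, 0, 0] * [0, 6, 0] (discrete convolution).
y[0] = 3×0 = 0; y[1] = 3×6 + 0×0 = 18; y[2] = 3×0 + 0×6 + 0×0 = 0; y[3] = 0×0 + 0×6 + 0×0 = 0; y[4] = 0×0 + 0×6 = 0; y[5] = 0×0 = 0

[0, 18, 0, 0, 0, 0]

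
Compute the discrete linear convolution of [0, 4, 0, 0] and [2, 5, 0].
y[0] = 0×2 = 0; y[1] = 0×5 + 4×2 = 8; y[2] = 0×0 + 4×5 + 0×2 = 20; y[3] = 4×0 + 0×5 + 0×2 = 0; y[4] = 0×0 + 0×5 = 0; y[5] = 0×0 = 0

[0, 8, 20, 0, 0, 0]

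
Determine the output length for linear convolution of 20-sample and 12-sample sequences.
Linear/full convolution length: m + n - 1 = 20 + 12 - 1 = 31

31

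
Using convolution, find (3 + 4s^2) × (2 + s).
Ascending coefficients: a = [3, 0, 4], b = [2, 1]. c[0] = 3×2 = 6; c[1] = 3×1 + 0×2 = 3; c[2] = 0×1 + 4×2 = 8; c[3] = 4×1 = 4. Result coefficients: [6, 3, 8, 4] → 6 + 3s + 8s^2 + 4s^3

6 + 3s + 8s^2 + 4s^3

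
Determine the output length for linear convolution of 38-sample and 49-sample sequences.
Linear/full convolution length: m + n - 1 = 38 + 49 - 1 = 86

86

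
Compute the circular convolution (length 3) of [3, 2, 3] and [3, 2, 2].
Use y[k] = Σ_j f[j]·g[(k-j) mod 3]. y[0] = 3×3 + 2×2 + 3×2 = 19; y[1] = 3×2 + 2×3 + 3×2 = 18; y[2] = 3×2 + 2×2 + 3×3 = 19. Result: [19, 18, 19]

[19, 18, 19]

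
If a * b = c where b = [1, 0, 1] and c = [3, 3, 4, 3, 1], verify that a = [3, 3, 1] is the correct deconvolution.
Forward-compute [3, 3, 1] * [1, 0, 1]: c[0] = 3×1 = 3; c[1] = 3×0 + 3×1 = 3; c[2] = 3×1 + 3×0 + 1×1 = 4; c[3] = 3×1 + 1×0 = 3; c[4] = 1×1 = 1 → [3, 3, 4, 3, 1]. Matches given c = [3, 3, 4, 3, 1], so verified.

Verified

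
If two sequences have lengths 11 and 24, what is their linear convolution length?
Linear/full convolution length: m + n - 1 = 11 + 24 - 1 = 34

34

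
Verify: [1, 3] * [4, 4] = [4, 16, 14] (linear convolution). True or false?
Recompute linear convolution of [1, 3] and [4, 4]: y[0] = 1×4 = 4; y[1] = 1×4 + 3×4 = 16; y[2] = 3×4 = 12 → [4, 16, 12]. Compare to given [4, 16, 14]: they differ at index 2: given 14, correct 12, so answer: No

No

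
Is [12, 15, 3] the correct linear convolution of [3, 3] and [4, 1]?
Recompute linear convolution of [3, 3] and [4, 1]: y[0] = 3×4 = 12; y[1] = 3×1 + 3×4 = 15; y[2] = 3×1 = 3 → [12, 15, 3]. Given [12, 15, 3] matches, so answer: Yes

Yes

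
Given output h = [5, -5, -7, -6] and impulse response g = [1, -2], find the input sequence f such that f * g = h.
Deconvolve h=[5, -5, -7, -6] by g=[1, -2]. Since g[0]=1, solve forward: f[0] = h[0] / 1 = 5; f[1] = (h[1] - 5×-2) / 1 = 5; f[2] = (h[2] - 5×-2) / 1 = 3. So f = [5, 5, 3]. Check by forward convolution: h[0] = 5×1 = 5; h[1] = 5×-2 + 5×1 = -5; h[2] = 5×-2 + 3×1 = -7; h[3] = 3×-2 = -6

[5, 5, 3]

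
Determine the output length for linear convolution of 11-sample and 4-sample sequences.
Linear/full convolution length: m + n - 1 = 11 + 4 - 1 = 14

14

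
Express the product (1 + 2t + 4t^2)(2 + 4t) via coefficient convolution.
Ascending coefficients: a = [1, 2, 4], b = [2, 4]. c[0] = 1×2 = 2; c[1] = 1×4 + 2×2 = 8; c[2] = 2×4 + 4×2 = 16; c[3] = 4×4 = 16. Result coefficients: [2, 8, 16, 16] → 2 + 8t + 16t^2 + 16t^3

2 + 8t + 16t^2 + 16t^3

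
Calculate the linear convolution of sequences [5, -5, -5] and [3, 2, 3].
y[0] = 5×3 = 15; y[1] = 5×2 + -5×3 = -5; y[2] = 5×3 + -5×2 + -5×3 = -10; y[3] = -5×3 + -5×2 = -25; y[4] = -5×3 = -15

[15, -5, -10, -25, -15]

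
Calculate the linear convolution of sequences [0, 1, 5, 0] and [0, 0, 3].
y[0] = 0×0 = 0; y[1] = 0×0 + 1×0 = 0; y[2] = 0×3 + 1×0 + 5×0 = 0; y[3] = 1×3 + 5×0 + 0×0 = 3; y[4] = 5×3 + 0×0 = 15; y[5] = 0×3 = 0

[0, 0, 0, 3, 15, 0]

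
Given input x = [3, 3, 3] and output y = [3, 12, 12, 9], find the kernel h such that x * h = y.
Output length 4 = len(x) + len(h) - 1 ⇒ len(h) = 2. Solve h forward using h[k] = (y[k] - Σ_{i≥1} x[i]·h[k-i]) / x[0]: h[0] = y[0] / x[0] = 3 / 3 = 1; h[1] = (y[1] - 3×1) / x[0] = (12 - 3×1) / 3 = 3. So h = [1, 3]. Forward-check [3, 3, 3] * [1, 3]: y[0] = 3×1 = 3; y[1] = 3×3 + 3×1 = 12; y[2] = 3×3 + 3×1 = 12; y[3] = 3×3 = 9 → [3, 12, 12, 9] ✓

[1, 3]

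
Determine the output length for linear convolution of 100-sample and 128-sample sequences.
Linear/full convolution length: m + n - 1 = 100 + 128 - 1 = 227

227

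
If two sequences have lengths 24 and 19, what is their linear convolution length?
Linear/full convolution length: m + n - 1 = 24 + 19 - 1 = 42

42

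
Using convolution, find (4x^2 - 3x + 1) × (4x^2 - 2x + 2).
Ascending coefficients: a = [1, -3, 4], b = [2, -2, 4]. c[0] = 1×2 = 2; c[1] = 1×-2 + -3×2 = -8; c[2] = 1×4 + -3×-2 + 4×2 = 18; c[3] = -3×4 + 4×-2 = -20; c[4] = 4×4 = 16. Result coefficients: [2, -8, 18, -20, 16] → 16x^4 - 20x^3 + 18x^2 - 8x + 2

16x^4 - 20x^3 + 18x^2 - 8x + 2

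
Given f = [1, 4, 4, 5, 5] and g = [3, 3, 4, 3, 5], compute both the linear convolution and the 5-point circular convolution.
Linear: y_lin[0] = 1×3 = 3; y_lin[1] = 1×3 + 4×3 = 15; y_lin[2] = 1×4 + 4×3 + 4×3 = 28; y_lin[3] = 1×3 + 4×4 + 4×3 + 5×3 = 46; y_lin[4] = 1×5 + 4×3 + 4×4 + 5×3 + 5×3 = 63; y_lin[5] = 4×5 + 4×3 + 5×4 + 5×3 = 67; y_lin[6] = 4×5 + 5×3 + 5×4 = 55; y_lin[7] = 5×5 + 5×3 = 40; y_lin[8] = 5×5 = 25 → [3, 15, 28, 46, 63, 67, 55, 40, 25]. Circular (length 5): y[0] = 1×3 + 4×5 + 4×3 + 5×4 + 5×3 = 70; y[1] = 1×3 + 4×3 + 4×5 + 5×3 + 5×4 = 70; y[2] = 1×4 + 4×3 + 4×3 + 5×5 + 5×3 = 68; y[3] = 1×3 + 4×4 + 4×3 + 5×3 + 5×5 = 71; y[4] = 1×5 + 4×3 + 4×4 + 5×3 + 5×3 = 63 → [70, 70, 68, 71, 63]

Linear: [3, 15, 28, 46, 63, 67, 55, 40, 25], Circular: [70, 70, 68, 71, 63]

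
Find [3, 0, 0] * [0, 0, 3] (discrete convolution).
y[0] = 3×0 = 0; y[1] = 3×0 + 0×0 = 0; y[2] = 3×3 + 0×0 + 0×0 = 9; y[3] = 0×3 + 0×0 = 0; y[4] = 0×3 = 0

[0, 0, 9, 0, 0]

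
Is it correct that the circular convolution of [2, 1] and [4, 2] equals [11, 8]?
Recompute circular convolution of [2, 1] and [4, 2]: y[0] = 2×4 + 1×2 = 10; y[1] = 2×2 + 1×4 = 8 → [10, 8]. Compare to given [11, 8]: they differ at index 0: given 11, correct 10, so answer: No

No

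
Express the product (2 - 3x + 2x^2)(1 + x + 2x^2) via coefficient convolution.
Ascending coefficients: a = [2, -3, 2], b = [1, 1, 2]. c[0] = 2×1 = 2; c[1] = 2×1 + -3×1 = -1; c[2] = 2×2 + -3×1 + 2×1 = 3; c[3] = -3×2 + 2×1 = -4; c[4] = 2×2 = 4. Result coefficients: [2, -1, 3, -4, 4] → 2 - x + 3x^2 - 4x^3 + 4x^4

2 - x + 3x^2 - 4x^3 + 4x^4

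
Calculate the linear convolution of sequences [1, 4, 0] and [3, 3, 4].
y[0] = 1×3 = 3; y[1] = 1×3 + 4×3 = 15; y[2] = 1×4 + 4×3 + 0×3 = 16; y[3] = 4×4 + 0×3 = 16; y[4] = 0×4 = 0

[3, 15, 16, 16, 0]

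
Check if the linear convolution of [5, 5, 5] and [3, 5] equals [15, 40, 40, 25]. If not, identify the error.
Recompute linear convolution of [5, 5, 5] and [3, 5]: y[0] = 5×3 = 15; y[1] = 5×5 + 5×3 = 40; y[2] = 5×5 + 5×3 = 40; y[3] = 5×5 = 25 → [15, 40, 40, 25]. Given [15, 40, 40, 25] matches, so answer: Yes

Yes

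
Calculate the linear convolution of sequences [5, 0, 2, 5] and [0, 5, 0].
y[0] = 5×0 = 0; y[1] = 5×5 + 0×0 = 25; y[2] = 5×0 + 0×5 + 2×0 = 0; y[3] = 0×0 + 2×5 + 5×0 = 10; y[4] = 2×0 + 5×5 = 25; y[5] = 5×0 = 0

[0, 25, 0, 10, 25, 0]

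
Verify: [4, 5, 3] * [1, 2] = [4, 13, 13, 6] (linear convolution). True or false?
Recompute linear convolution of [4, 5, 3] and [1, 2]: y[0] = 4×1 = 4; y[1] = 4×2 + 5×1 = 13; y[2] = 5×2 + 3×1 = 13; y[3] = 3×2 = 6 → [4, 13, 13, 6]. Given [4, 13, 13, 6] matches, so answer: Yes

Yes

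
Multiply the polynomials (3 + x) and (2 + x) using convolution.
Ascending coefficients: a = [3, 1], b = [2, 1]. c[0] = 3×2 = 6; c[1] = 3×1 + 1×2 = 5; c[2] = 1×1 = 1. Result coefficients: [6, 5, 1] → 6 + 5x + x^2

6 + 5x + x^2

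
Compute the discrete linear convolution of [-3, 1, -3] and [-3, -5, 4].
y[0] = -3×-3 = 9; y[1] = -3×-5 + 1×-3 = 12; y[2] = -3×4 + 1×-5 + -3×-3 = -8; y[3] = 1×4 + -3×-5 = 19; y[4] = -3×4 = -12

[9, 12, -8, 19, -12]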